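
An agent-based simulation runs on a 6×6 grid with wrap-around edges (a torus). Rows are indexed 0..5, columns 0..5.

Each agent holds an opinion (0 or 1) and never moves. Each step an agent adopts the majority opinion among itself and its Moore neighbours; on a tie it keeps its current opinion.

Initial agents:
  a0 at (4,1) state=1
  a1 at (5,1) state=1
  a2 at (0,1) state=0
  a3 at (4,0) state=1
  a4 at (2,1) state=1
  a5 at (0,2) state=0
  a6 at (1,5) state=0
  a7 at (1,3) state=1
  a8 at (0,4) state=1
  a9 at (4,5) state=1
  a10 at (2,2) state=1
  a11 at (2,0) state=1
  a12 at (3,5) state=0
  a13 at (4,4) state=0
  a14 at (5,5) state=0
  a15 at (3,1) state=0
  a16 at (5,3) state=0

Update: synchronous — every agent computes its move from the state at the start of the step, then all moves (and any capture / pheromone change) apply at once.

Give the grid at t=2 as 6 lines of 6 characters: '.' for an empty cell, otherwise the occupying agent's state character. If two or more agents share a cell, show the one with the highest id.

.00.1.
...1.0
111...
.1...0
11..01
.1.0.0

t=1: a0@(4,1):1 a1@(5,1):1 a2@(0,1):0 a3@(4,0):1 a4@(2,1):1 a5@(0,2):0 a6@(1,5):1 a7@(1,3):1 a8@(0,4):0 a9@(4,5):0 a10@(2,2):1 a11@(2,0):0 a12@(3,5):1 a13@(4,4):0 a14@(5,5):1 a15@(3,1):1 a16@(5,3):0
t=2: a0@(4,1):1 a1@(5,1):1 a2@(0,1):0 a3@(4,0):1 a4@(2,1):1 a5@(0,2):0 a6@(1,5):0 a7@(1,3):1 a8@(0,4):1 a9@(4,5):1 a10@(2,2):1 a11@(2,0):1 a12@(3,5):0 a13@(4,4):0 a14@(5,5):0 a15@(3,1):1 a16@(5,3):0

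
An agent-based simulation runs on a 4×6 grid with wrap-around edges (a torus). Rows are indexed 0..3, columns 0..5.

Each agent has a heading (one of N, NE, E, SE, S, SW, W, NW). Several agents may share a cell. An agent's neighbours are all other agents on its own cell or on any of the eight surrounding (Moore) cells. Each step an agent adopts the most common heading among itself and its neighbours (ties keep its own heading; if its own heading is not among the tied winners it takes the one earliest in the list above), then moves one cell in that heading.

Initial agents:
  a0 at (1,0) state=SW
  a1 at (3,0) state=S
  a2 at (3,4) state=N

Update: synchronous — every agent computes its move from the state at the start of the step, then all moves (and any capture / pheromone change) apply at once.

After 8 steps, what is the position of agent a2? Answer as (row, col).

t=1: a0@(2,5):SW a1@(0,0):S a2@(2,4):N
t=2: a0@(3,4):SW a1@(1,0):S a2@(1,4):N
t=3: a0@(0,3):SW a1@(2,0):S a2@(0,4):N
t=4: a0@(1,2):SW a1@(3,0):S a2@(3,4):N
t=5: a0@(2,1):SW a1@(0,0):S a2@(2,4):N
t=6: a0@(3,0):SW a1@(1,0):S a2@(1,4):N
t=7: a0@(0,5):SW a1@(2,0):S a2@(0,4):N
t=8: a0@(1,4):SW a1@(3,0):S a2@(3,4):N

(3, 4)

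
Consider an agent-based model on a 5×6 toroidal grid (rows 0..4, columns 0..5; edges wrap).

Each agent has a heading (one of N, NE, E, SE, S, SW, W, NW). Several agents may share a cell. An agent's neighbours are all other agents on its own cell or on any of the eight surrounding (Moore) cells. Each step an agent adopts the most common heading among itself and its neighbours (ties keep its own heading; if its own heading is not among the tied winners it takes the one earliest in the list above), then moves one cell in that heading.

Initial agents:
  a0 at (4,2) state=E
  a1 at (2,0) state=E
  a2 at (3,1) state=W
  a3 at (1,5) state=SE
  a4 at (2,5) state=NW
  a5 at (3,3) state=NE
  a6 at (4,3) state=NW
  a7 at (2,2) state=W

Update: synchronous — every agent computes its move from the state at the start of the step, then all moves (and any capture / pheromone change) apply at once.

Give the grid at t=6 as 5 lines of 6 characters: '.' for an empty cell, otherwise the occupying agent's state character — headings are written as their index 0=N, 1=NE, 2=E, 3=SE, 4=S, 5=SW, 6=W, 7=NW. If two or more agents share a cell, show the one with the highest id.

......
.6...7
.66...
.6....
6.....

t=1: a0@(4,3):E a1@(2,1):E a2@(3,0):W a3@(2,0):SE a4@(1,4):NW a5@(2,4):NE a6@(3,2):NW a7@(2,1):W
t=2: a0@(4,4):E a1@(2,0):W a2@(3,5):W a3@(2,5):W a4@(0,3):NW a5@(1,5):NE a6@(3,3):E a7@(2,0):W
t=3: a0@(4,5):E a1@(2,5):W a2@(3,4):W a3@(2,4):W a4@(4,2):NW a5@(1,4):W a6@(3,4):E a7@(2,5):W
t=4: a0@(4,0):E a1@(2,4):W a2@(3,3):W a3@(2,3):W a4@(3,1):NW a5@(1,3):W a6@(3,3):W a7@(2,4):W
t=5: a0@(4,1):E a1@(2,3):W a2@(3,2):W a3@(2,2):W a4@(2,0):NW a5@(1,2):W a6@(3,2):W a7@(2,3):W
t=6: a0@(4,0):W a1@(2,2):W a2@(3,1):W a3@(2,1):W a4@(1,5):NW a5@(1,1):W a6@(3,1):W a7@(2,2):W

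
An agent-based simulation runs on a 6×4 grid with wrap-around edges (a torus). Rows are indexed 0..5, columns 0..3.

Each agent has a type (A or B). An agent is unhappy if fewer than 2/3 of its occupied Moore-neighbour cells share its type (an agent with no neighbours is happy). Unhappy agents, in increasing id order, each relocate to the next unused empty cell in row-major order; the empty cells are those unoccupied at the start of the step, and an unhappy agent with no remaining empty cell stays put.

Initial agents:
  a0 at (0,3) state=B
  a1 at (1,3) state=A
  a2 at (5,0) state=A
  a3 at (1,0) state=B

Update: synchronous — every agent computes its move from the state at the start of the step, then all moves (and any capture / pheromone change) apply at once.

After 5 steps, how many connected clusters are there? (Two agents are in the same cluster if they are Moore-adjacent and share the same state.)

2

t=1: a0@(0,0):B a1@(0,1):A a2@(0,2):A a3@(1,1):B
t=2: a0@(0,3):B a1@(1,0):A a2@(1,2):A a3@(1,3):B
t=3: a0@(0,0):B a1@(0,1):A a2@(0,2):A a3@(1,1):B
t=4: a0@(0,3):B a1@(1,0):A a2@(1,2):A a3@(1,3):B
t=5: a0@(0,0):B a1@(0,1):A a2@(0,2):A a3@(1,1):B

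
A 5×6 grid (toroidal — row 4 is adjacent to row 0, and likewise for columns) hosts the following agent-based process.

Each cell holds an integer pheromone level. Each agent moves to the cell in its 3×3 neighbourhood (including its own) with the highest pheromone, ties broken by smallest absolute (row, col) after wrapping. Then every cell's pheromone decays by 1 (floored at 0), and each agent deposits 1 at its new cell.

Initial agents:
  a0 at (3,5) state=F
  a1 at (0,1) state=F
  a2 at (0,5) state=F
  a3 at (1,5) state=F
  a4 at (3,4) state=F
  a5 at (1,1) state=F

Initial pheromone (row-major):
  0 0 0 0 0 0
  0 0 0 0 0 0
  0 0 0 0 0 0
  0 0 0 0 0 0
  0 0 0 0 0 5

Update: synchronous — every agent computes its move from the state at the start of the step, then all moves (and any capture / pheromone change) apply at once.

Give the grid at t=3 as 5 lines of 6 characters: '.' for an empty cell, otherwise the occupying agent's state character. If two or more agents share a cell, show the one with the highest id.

t=1: a0@(4,5) a1@(0,0) a2@(4,5) a3@(0,0) a4@(4,5) a5@(0,0) | pheromone: 3 0 0 0 0 0 / 0 0 0 0 0 0 / 0 0 0 0 0 0 / 0 0 0 0 0 0 / 0 0 0 0 0 7
t=2: a0@(4,5) a1@(4,5) a2@(4,5) a3@(4,5) a4@(4,5) a5@(4,5) | pheromone: 2 0 0 0 0 0 / 0 0 0 0 0 0 / 0 0 0 0 0 0 / 0 0 0 0 0 0 / 0 0 0 0 0 12
t=3: a0@(4,5) a1@(4,5) a2@(4,5) a3@(4,5) a4@(4,5) a5@(4,5) | pheromone: 1 0 0 0 0 0 / 0 0 0 0 0 0 / 0 0 0 0 0 0 / 0 0 0 0 0 0 / 0 0 0 0 0 17

......
......
......
......
.....F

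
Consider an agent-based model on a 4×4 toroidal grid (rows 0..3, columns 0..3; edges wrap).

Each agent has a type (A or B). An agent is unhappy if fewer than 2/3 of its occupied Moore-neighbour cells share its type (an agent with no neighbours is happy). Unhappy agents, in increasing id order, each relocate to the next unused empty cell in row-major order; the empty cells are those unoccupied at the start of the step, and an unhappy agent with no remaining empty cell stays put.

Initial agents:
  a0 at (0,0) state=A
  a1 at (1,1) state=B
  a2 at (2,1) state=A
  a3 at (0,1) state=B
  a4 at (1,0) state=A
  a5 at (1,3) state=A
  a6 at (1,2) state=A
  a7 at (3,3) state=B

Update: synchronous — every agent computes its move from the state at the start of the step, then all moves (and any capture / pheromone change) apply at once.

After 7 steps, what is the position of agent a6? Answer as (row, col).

(3, 0)

t=1: a0@(0,2):A a1@(0,3):B a2@(2,1):A a3@(2,0):B a4@(2,2):A a5@(1,3):A a6@(2,3):A a7@(3,0):B
t=2: a0@(0,0):A a1@(0,1):B a2@(1,0):A a3@(1,1):B a4@(2,2):A a5@(1,2):A a6@(3,1):A a7@(3,2):B
t=3: a0@(0,2):A a1@(0,3):B a2@(1,3):A a3@(2,0):B a4@(2,1):A a5@(2,3):A a6@(3,0):A a7@(3,3):B
t=4: a0@(0,0):A a1@(0,1):B a2@(1,0):A a3@(1,1):B a4@(1,2):A a5@(2,2):A a6@(3,1):A a7@(3,2):B
t=5: a0@(0,2):A a1@(0,3):B a2@(1,3):A a3@(2,0):B a4@(2,1):A a5@(2,3):A a6@(3,0):A a7@(3,3):B
t=6: a0@(0,0):A a1@(0,1):B a2@(1,0):A a3@(1,1):B a4@(1,2):A a5@(2,2):A a6@(3,1):A a7@(3,2):B
t=7: a0@(0,2):A a1@(0,3):B a2@(1,3):A a3@(2,0):B a4@(2,1):A a5@(2,3):A a6@(3,0):A a7@(3,3):B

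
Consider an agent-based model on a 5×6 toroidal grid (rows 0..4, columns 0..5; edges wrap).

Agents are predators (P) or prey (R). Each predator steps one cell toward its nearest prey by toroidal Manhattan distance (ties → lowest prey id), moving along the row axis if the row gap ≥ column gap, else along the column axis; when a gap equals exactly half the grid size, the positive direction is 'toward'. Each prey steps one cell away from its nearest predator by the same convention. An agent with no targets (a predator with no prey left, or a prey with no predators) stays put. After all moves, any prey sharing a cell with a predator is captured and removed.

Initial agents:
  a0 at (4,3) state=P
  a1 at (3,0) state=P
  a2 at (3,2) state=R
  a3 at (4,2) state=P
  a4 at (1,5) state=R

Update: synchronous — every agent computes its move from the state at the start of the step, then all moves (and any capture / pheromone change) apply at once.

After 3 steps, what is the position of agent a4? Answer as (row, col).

t=1: a0@(3,3):P a1@(3,1):P a2@(2,2):R a3@(3,2):P a4@(0,5):R
t=2: a0@(2,3):P a1@(2,1):P a2@(1,2):R a3@(2,2):P a4@(1,5):R
t=3: a0@(1,3):P a1@(1,1):P a2@(0,2):R a3@(1,2):P a4@(1,0):R

(1, 0)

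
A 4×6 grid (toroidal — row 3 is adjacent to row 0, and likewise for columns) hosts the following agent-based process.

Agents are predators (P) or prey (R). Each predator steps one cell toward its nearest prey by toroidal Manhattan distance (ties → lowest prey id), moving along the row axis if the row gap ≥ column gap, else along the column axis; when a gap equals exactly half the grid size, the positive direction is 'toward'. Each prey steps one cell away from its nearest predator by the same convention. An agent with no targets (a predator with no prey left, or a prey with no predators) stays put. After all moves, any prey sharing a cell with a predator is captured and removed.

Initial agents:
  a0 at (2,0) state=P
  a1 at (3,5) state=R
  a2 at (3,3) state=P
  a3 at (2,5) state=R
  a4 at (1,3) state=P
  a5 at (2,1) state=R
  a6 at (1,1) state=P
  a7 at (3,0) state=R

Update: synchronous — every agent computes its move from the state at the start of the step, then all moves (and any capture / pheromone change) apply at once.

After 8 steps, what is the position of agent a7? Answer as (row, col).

(3, 2)

t=1: a0@(2,5):P a1@(0,5):R a2@(3,4):P a3@(2,4):R a4@(1,4):P a5@(2,2):R a6@(2,1):P a7@(0,0):R
t=2: a0@(2,4):P a1@(3,5):R a2@(2,4):P a3@(2,3):R a4@(2,4):P a5@(2,3):R a6@(2,2):P a7@(3,0):R
t=3: a0@(2,3):P a1@(0,5):R a2@(2,3):P a3@(2,2):R a4@(2,3):P a5@(2,2):R a6@(2,3):P a7@(3,1):R
t=4: a0@(2,2):P a1@(3,5):R a2@(2,2):P a3@(2,1):R a4@(2,2):P a5@(2,1):R a6@(2,2):P a7@(3,0):R
t=5: a0@(2,1):P a1@(3,4):R a2@(2,1):P a3@(2,0):R a4@(2,1):P a5@(2,0):R a6@(2,1):P a7@(3,5):R
t=6: a0@(2,0):P a1@(3,3):R a2@(2,0):P a3@(2,5):R a4@(2,0):P a5@(2,5):R a6@(2,0):P a7@(3,4):R
t=7: a0@(2,5):P a1@(3,2):R a2@(2,5):P a3@(2,4):R a4@(2,5):P a5@(2,4):R a6@(2,5):P a7@(3,3):R
t=8: a0@(2,4):P a1@(3,1):R a2@(2,4):P a3@(2,3):R a4@(2,4):P a5@(2,3):R a6@(2,4):P a7@(3,2):R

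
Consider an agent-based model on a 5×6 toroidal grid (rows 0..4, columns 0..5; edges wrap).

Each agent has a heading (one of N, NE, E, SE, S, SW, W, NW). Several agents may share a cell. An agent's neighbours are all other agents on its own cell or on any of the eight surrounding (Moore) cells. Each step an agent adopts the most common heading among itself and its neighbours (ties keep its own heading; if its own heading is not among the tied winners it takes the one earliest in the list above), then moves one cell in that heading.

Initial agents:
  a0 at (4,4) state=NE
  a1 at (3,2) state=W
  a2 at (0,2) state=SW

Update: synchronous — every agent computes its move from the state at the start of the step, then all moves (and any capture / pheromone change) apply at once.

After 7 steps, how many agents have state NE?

t=1: a0@(3,5):NE a1@(3,1):W a2@(1,1):SW
t=2: a0@(2,0):NE a1@(3,0):W a2@(2,0):SW
t=3: a0@(1,1):NE a1@(3,5):W a2@(3,5):SW
t=4: a0@(0,2):NE a1@(3,4):W a2@(4,4):SW
t=5: a0@(4,3):NE a1@(3,3):W a2@(0,3):SW
t=6: a0@(3,4):NE a1@(3,2):W a2@(1,2):SW
t=7: a0@(2,5):NE a1@(3,1):W a2@(2,1):SW

1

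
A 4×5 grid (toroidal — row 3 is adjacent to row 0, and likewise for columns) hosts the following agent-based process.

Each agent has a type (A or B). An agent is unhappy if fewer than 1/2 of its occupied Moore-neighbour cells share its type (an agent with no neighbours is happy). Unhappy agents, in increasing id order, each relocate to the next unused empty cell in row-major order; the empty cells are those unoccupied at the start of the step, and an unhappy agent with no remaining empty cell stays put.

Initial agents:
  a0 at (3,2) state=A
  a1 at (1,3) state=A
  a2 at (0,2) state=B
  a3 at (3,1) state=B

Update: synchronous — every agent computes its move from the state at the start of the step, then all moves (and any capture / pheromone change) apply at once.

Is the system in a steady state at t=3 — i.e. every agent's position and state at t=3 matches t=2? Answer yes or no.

yes

t=1: a0@(0,0):A a1@(0,1):A a2@(0,3):B a3@(3,1):B
t=2: a0@(0,0):A a1@(0,1):A a2@(0,3):B a3@(0,2):B
t=3: (unchanged — steady state)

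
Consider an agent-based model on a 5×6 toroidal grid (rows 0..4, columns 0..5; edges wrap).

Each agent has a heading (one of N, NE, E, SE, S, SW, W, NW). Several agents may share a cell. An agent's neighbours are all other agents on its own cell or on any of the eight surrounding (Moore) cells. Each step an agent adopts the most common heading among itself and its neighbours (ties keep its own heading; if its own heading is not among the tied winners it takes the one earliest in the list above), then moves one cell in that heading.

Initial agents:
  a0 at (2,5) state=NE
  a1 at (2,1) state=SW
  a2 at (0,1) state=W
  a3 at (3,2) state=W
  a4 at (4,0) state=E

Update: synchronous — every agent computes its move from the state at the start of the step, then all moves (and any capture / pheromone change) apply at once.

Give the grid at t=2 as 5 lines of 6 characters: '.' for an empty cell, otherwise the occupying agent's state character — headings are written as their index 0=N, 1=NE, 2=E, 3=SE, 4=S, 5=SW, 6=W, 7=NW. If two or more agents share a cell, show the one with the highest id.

.1...6
......
......
6.....
6....5

t=1: a0@(1,0):NE a1@(3,0):SW a2@(0,0):W a3@(3,1):W a4@(4,1):E
t=2: a0@(0,1):NE a1@(4,5):SW a2@(0,5):W a3@(3,0):W a4@(4,0):W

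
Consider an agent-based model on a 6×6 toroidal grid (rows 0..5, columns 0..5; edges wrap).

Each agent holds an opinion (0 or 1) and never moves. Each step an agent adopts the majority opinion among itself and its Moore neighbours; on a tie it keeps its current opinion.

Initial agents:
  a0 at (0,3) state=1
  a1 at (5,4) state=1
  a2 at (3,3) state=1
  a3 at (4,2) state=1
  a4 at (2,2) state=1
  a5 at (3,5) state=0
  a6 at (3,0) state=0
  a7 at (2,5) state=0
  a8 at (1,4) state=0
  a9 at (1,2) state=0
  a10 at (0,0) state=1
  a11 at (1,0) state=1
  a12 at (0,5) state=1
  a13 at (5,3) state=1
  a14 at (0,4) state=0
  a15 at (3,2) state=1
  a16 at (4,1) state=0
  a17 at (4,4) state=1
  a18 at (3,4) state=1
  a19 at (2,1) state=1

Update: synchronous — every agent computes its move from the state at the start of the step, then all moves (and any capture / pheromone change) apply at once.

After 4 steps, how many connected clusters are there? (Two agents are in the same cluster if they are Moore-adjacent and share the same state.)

2

t=1: a0@(0,3):1 a1@(5,4):1 a2@(3,3):1 a3@(4,2):1 a4@(2,2):1 a5@(3,5):0 a6@(3,0):0 a7@(2,5):0 a8@(1,4):0 a9@(1,2):1 a10@(0,0):1 a11@(1,0):1 a12@(0,5):1 a13@(5,3):1 a14@(0,4):1 a15@(3,2):1 a16@(4,1):0 a17@(4,4):1 a18@(3,4):1 a19@(2,1):1
t=2: a0@(0,3):1 a1@(5,4):1 a2@(3,3):1 a3@(4,2):1 a4@(2,2):1 a5@(3,5):0 a6@(3,0):0 a7@(2,5):0 a8@(1,4):1 a9@(1,2):1 a10@(0,0):1 a11@(1,0):1 a12@(0,5):1 a13@(5,3):1 a14@(0,4):1 a15@(3,2):1 a16@(4,1):0 a17@(4,4):1 a18@(3,4):1 a19@(2,1):1
t=3: (unchanged — steady state)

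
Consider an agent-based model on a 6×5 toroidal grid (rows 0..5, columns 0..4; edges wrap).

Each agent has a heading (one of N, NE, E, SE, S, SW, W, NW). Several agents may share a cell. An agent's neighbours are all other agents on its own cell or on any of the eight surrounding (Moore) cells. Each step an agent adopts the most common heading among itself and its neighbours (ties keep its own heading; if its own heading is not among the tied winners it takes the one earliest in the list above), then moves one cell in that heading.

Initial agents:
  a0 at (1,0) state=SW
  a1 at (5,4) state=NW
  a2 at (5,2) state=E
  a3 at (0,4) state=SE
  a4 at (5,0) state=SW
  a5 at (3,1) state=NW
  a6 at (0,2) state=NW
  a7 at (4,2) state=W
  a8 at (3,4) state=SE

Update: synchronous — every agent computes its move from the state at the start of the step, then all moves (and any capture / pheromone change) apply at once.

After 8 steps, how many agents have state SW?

6

t=1: a0@(2,4):SW a1@(4,3):NW a2@(5,3):E a3@(1,3):SW a4@(0,4):SW a5@(2,0):NW a6@(5,1):NW a7@(4,1):W a8@(4,0):SE
t=2: a0@(3,3):SW a1@(3,2):NW a2@(5,4):E a3@(2,2):SW a4@(1,3):SW a5@(1,4):NW a6@(4,0):NW a7@(4,0):W a8@(5,1):SE
t=3: a0@(4,2):SW a1@(4,1):SW a2@(5,0):E a3@(3,1):SW a4@(2,2):SW a5@(0,3):NW a6@(3,4):NW a7@(4,4):W a8@(0,2):SE
t=4: a0@(5,1):SW a1@(5,0):SW a2@(5,1):E a3@(4,0):SW a4@(3,1):SW a5@(5,2):NW a6@(2,3):NW a7@(4,3):W a8@(1,3):SE
t=5: a0@(0,0):SW a1@(0,4):SW a2@(0,0):SW a3@(5,4):SW a4@(4,0):SW a5@(4,1):NW a6@(1,2):NW a7@(4,2):W a8@(2,4):SE
t=6: a0@(1,4):SW a1@(1,3):SW a2@(1,4):SW a3@(0,3):SW a4@(5,4):SW a5@(3,0):NW a6@(0,1):NW a7@(4,1):W a8@(3,0):SE
t=7: a0@(2,3):SW a1@(2,2):SW a2@(2,3):SW a3@(1,2):SW a4@(0,3):SW a5@(2,4):NW a6@(5,0):NW a7@(4,0):W a8@(4,1):SE
t=8: a0@(3,2):SW a1@(3,1):SW a2@(3,2):SW a3@(2,1):SW a4@(1,2):SW a5@(3,3):SW a6@(4,4):NW a7@(4,4):W a8@(5,2):SE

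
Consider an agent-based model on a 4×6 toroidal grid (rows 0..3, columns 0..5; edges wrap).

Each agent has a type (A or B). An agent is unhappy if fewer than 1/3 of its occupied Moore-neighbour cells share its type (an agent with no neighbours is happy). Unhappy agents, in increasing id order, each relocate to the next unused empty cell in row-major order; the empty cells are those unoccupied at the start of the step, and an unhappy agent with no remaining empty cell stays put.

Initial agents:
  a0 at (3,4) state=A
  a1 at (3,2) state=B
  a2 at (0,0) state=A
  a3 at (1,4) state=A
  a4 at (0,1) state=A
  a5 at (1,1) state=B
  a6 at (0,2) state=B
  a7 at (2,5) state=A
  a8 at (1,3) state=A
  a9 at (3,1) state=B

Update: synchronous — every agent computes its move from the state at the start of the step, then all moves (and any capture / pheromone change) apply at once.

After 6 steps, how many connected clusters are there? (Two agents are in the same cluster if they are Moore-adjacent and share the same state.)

3

t=1: a0@(3,4):A a1@(3,2):B a2@(0,0):A a3@(1,4):A a4@(0,3):A a5@(1,1):B a6@(0,2):B a7@(2,5):A a8@(1,3):A a9@(3,1):B
t=2: a0@(3,4):A a1@(3,2):B a2@(0,1):A a3@(1,4):A a4@(0,3):A a5@(1,1):B a6@(0,2):B a7@(2,5):A a8@(1,3):A a9@(3,1):B
t=3: a0@(3,4):A a1@(3,2):B a2@(0,0):A a3@(1,4):A a4@(0,3):A a5@(1,1):B a6@(0,2):B a7@(2,5):A a8@(1,3):A a9@(3,1):B
t=4: a0@(3,4):A a1@(3,2):B a2@(0,1):A a3@(1,4):A a4@(0,3):A a5@(1,1):B a6@(0,2):B a7@(2,5):A a8@(1,3):A a9@(3,1):B
t=5: a0@(3,4):A a1@(3,2):B a2@(0,0):A a3@(1,4):A a4@(0,3):A a5@(1,1):B a6@(0,2):B a7@(2,5):A a8@(1,3):A a9@(3,1):B
t=6: a0@(3,4):A a1@(3,2):B a2@(0,1):A a3@(1,4):A a4@(0,3):A a5@(1,1):B a6@(0,2):B a7@(2,5):A a8@(1,3):A a9@(3,1):B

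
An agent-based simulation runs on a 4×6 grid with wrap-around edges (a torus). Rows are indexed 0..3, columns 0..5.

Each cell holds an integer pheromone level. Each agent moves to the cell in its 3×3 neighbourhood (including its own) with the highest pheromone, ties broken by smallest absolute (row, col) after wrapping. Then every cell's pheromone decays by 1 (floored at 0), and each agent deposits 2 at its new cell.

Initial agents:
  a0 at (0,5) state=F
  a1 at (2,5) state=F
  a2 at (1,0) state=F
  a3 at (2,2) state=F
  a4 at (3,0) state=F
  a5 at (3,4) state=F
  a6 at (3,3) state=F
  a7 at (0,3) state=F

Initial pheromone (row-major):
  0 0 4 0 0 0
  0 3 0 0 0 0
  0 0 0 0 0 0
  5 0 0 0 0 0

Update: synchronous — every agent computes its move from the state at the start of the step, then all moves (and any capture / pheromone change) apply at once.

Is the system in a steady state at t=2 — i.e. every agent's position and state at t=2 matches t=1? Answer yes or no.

no

t=1: a0@(3,0) a1@(3,0) a2@(1,1) a3@(1,1) a4@(3,0) a5@(0,3) a6@(0,2) a7@(0,2) | pheromone: 0 0 7 2 0 0 / 0 6 0 0 0 0 / 0 0 0 0 0 0 / 10 0 0 0 0 0
t=2: a0@(3,0) a1@(3,0) a2@(0,2) a3@(0,2) a4@(3,0) a5@(0,2) a6@(0,2) a7@(0,2) | pheromone: 0 0 16 1 0 0 / 0 5 0 0 0 0 / 0 0 0 0 0 0 / 15 0 0 0 0 0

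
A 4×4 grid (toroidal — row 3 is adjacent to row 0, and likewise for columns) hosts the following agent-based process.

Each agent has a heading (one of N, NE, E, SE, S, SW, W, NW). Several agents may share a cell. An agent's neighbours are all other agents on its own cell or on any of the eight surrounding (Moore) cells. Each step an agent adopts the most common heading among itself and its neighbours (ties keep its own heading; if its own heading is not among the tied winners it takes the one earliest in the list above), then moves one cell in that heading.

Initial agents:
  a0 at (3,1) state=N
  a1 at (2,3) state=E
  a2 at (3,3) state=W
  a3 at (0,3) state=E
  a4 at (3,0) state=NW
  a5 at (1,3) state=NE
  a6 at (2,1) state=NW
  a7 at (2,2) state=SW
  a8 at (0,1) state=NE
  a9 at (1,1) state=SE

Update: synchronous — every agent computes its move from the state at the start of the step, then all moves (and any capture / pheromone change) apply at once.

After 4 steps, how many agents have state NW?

t=1: a0@(2,0):NW a1@(2,0):E a2@(3,0):E a3@(0,0):E a4@(2,3):NW a5@(1,0):E a6@(1,0):NW a7@(3,1):SW a8@(3,2):NE a9@(2,2):SE
t=2: a0@(1,3):NW a1@(2,1):E a2@(3,1):E a3@(0,1):E a4@(1,2):NW a5@(1,1):E a6@(0,3):NW a7@(3,2):E a8@(2,3):NE a9@(3,3):SE
t=3: a0@(0,2):NW a1@(2,2):E a2@(3,2):E a3@(0,2):E a4@(0,1):NW a5@(1,2):E a6@(3,2):NW a7@(3,3):E a8@(1,2):NW a9@(0,0):SE
t=4: a0@(3,1):NW a1@(2,3):E a2@(3,3):E a3@(0,3):E a4@(3,0):NW a5@(1,3):E a6@(3,3):E a7@(3,0):E a8@(0,1):NW a9@(1,1):SE

3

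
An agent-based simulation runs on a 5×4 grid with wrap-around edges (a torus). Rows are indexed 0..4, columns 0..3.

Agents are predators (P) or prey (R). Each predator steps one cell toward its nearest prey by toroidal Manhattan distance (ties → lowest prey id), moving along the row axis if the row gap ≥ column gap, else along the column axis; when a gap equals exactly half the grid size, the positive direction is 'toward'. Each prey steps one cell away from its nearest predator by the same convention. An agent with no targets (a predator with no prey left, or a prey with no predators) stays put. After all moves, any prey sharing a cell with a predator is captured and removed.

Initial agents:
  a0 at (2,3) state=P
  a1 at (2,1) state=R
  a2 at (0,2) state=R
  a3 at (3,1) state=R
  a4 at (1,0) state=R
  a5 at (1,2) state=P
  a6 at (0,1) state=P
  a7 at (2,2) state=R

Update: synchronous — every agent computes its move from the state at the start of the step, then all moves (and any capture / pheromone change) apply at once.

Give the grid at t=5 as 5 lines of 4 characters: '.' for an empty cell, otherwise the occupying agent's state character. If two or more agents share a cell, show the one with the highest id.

..R.
..PP
....
....
...R

t=1: a0@(2,2):P a1@(2,0):R a2@(4,2):R a3@(2,1):R a4@(0,0):R a5@(0,2):P a6@(0,2):P a7@(2,1):R
t=2: a0@(2,1):P a1@(2,3):R a2@(3,2):R a3@(2,0):R a4@(0,3):R a5@(4,2):P a6@(4,2):P a7@(2,0):R
t=3: a0@(2,0):P a1@(2,2):R a2@(2,2):R a3@(2,3):R a4@(1,3):R a5@(3,2):P a6@(3,2):P a7@(2,3):R
t=4: a0@(2,3):P a1@(1,2):R a2@(1,2):R a4@(0,3):R a5@(2,2):P a6@(2,2):P
t=5: a0@(1,3):P a1@(0,2):R a2@(0,2):R a4@(4,3):R a5@(1,2):P a6@(1,2):P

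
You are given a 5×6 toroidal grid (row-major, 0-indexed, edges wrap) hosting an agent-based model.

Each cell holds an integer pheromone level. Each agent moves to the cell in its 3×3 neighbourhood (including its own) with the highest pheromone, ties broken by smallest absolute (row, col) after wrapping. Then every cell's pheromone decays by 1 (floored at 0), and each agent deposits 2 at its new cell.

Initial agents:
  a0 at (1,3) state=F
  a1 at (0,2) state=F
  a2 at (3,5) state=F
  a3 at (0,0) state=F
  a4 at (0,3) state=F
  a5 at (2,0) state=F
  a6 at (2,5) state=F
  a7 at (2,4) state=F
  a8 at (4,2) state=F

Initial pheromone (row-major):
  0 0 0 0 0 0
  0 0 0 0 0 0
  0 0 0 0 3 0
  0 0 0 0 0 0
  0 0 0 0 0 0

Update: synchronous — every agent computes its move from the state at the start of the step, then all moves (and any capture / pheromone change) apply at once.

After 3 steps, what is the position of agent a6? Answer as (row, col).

t=1: a0@(2,4) a1@(0,1) a2@(2,4) a3@(0,0) a4@(0,2) a5@(1,0) a6@(2,4) a7@(2,4) a8@(0,1) | pheromone: 2 4 2 0 0 0 / 2 0 0 0 0 0 / 0 0 0 0 10 0 / 0 0 0 0 0 0 / 0 0 0 0 0 0
t=2: a0@(2,4) a1@(0,1) a2@(2,4) a3@(0,1) a4@(0,1) a5@(0,1) a6@(2,4) a7@(2,4) a8@(0,1) | pheromone: 1 13 1 0 0 0 / 1 0 0 0 0 0 / 0 0 0 0 17 0 / 0 0 0 0 0 0 / 0 0 0 0 0 0
t=3: a0@(2,4) a1@(0,1) a2@(2,4) a3@(0,1) a4@(0,1) a5@(0,1) a6@(2,4) a7@(2,4) a8@(0,1) | pheromone: 0 22 0 0 0 0 / 0 0 0 0 0 0 / 0 0 0 0 24 0 / 0 0 0 0 0 0 / 0 0 0 0 0 0

(2, 4)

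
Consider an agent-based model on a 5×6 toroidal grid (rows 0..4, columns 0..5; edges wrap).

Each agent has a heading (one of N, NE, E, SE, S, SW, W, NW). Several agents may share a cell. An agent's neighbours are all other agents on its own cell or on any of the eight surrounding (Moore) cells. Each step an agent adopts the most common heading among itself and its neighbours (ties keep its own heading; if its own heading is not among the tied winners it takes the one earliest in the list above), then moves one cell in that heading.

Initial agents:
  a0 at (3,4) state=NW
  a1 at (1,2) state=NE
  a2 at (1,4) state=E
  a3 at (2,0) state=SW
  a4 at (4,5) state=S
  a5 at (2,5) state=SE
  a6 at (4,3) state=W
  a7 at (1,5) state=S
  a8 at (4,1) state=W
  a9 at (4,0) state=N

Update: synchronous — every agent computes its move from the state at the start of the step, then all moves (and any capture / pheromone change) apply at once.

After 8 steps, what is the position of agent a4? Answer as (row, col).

(2, 5)

t=1: a0@(2,3):NW a1@(0,3):NE a2@(1,5):E a3@(3,5):SW a4@(0,5):S a5@(3,0):SE a6@(4,2):W a7@(2,5):S a8@(4,0):W a9@(3,0):N
t=2: a0@(1,2):NW a1@(4,4):NE a2@(2,5):S a3@(4,4):SW a4@(1,5):S a5@(4,1):SE a6@(4,1):W a7@(3,5):S a8@(4,5):W a9@(2,0):N
t=3: a0@(0,1):NW a1@(3,5):NE a2@(3,5):S a3@(0,3):SW a4@(2,5):S a5@(0,2):SE a6@(4,0):W a7@(4,5):S a8@(4,4):W a9@(3,0):S
t=4: a0@(4,0):NW a1@(4,5):S a2@(4,5):S a3@(1,2):SW a4@(3,5):S a5@(1,3):SE a6@(0,0):S a7@(0,5):S a8@(0,4):S a9@(4,0):S
t=5: a0@(0,0):S a1@(0,5):S a2@(0,5):S a3@(2,1):SW a4@(4,5):S a5@(2,4):SE a6@(1,0):S a7@(1,5):S a8@(1,4):S a9@(0,0):S
t=6: a0@(1,0):S a1@(1,5):S a2@(1,5):S a3@(3,0):SW a4@(0,5):S a5@(3,4):S a6@(2,0):S a7@(2,5):S a8@(2,4):S a9@(1,0):S
t=7: a0@(2,0):S a1@(2,5):S a2@(2,5):S a3@(4,0):S a4@(1,5):S a5@(4,4):S a6@(3,0):S a7@(3,5):S a8@(3,4):S a9@(2,0):S
t=8: a0@(3,0):S a1@(3,5):S a2@(3,5):S a3@(0,0):S a4@(2,5):S a5@(0,4):S a6@(4,0):S a7@(4,5):S a8@(4,4):S a9@(3,0):S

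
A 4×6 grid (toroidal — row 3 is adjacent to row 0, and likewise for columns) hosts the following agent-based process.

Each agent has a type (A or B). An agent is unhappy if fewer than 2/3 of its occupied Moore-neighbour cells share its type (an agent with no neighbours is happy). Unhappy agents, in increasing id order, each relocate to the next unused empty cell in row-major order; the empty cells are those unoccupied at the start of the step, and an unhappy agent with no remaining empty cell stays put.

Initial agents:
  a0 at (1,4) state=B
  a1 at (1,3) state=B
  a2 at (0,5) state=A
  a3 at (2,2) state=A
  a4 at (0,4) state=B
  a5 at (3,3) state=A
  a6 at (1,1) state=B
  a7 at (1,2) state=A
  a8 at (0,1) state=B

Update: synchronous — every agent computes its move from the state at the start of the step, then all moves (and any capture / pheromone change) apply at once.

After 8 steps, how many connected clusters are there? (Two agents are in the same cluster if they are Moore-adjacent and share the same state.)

t=1: a0@(1,4):B a1@(0,0):B a2@(0,2):A a3@(0,3):A a4@(1,0):B a5@(1,5):A a6@(2,0):B a7@(2,1):A a8@(2,3):B
t=2: a0@(0,1):B a1@(0,4):B a2@(0,2):A a3@(0,5):A a4@(1,1):B a5@(1,2):A a6@(1,3):B a7@(2,2):A a8@(2,3):B
t=3: a0@(0,0):B a1@(0,3):B a2@(1,0):A a3@(1,4):A a4@(1,5):B a5@(2,0):A a6@(2,1):B a7@(2,4):A a8@(2,5):B
t=4: a0@(0,1):B a1@(0,2):B a2@(0,4):A a3@(0,5):A a4@(1,1):B a5@(1,2):A a6@(1,3):B a7@(2,2):A a8@(2,3):B
t=5: a0@(0,1):B a1@(0,2):B a2@(0,0):A a3@(0,5):A a4@(0,3):B a5@(1,0):A a6@(1,4):B a7@(1,5):A a8@(2,0):B
t=6: a0@(0,4):B a1@(0,2):B a2@(0,0):A a3@(0,5):A a4@(0,3):B a5@(1,1):A a6@(1,2):B a7@(1,3):A a8@(2,1):B
t=7: a0@(0,1):B a1@(1,0):B a2@(0,0):A a3@(1,4):A a4@(0,3):B a5@(1,5):A a6@(2,0):B a7@(2,2):A a8@(2,3):B
t=8: a0@(0,2):B a1@(0,4):B a2@(0,5):A a3@(1,1):A a4@(1,2):B a5@(1,3):A a6@(2,1):B a7@(2,4):A a8@(2,5):B

6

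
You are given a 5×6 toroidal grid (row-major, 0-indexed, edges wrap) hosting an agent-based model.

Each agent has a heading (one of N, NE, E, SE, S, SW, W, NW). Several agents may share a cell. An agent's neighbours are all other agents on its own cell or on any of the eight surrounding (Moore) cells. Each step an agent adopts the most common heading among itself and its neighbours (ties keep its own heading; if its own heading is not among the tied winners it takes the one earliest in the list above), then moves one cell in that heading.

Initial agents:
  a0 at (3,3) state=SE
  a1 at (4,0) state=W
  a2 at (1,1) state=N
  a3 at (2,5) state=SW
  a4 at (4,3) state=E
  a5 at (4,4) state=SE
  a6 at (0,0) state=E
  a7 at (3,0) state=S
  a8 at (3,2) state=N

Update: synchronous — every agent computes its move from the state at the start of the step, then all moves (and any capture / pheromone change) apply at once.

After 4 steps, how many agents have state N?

t=1: a0@(4,4):SE a1@(4,5):W a2@(0,1):N a3@(3,4):SW a4@(0,4):SE a5@(0,5):SE a6@(0,1):E a7@(4,0):S a8@(2,2):N
t=2: a0@(0,5):SE a1@(0,0):SE a2@(4,1):N a3@(4,3):SW a4@(1,5):SE a5@(1,0):SE a6@(0,2):E a7@(0,0):S a8@(1,2):N
t=3: a0@(1,0):SE a1@(1,1):SE a2@(3,1):N a3@(0,2):SW a4@(2,0):SE a5@(2,1):SE a6@(4,2):N a7@(1,1):SE a8@(0,2):N
t=4: a0@(2,1):SE a1@(2,2):SE a2@(2,1):N a3@(4,2):N a4@(3,1):SE a5@(3,2):SE a6@(3,2):N a7@(2,2):SE a8@(4,2):N

4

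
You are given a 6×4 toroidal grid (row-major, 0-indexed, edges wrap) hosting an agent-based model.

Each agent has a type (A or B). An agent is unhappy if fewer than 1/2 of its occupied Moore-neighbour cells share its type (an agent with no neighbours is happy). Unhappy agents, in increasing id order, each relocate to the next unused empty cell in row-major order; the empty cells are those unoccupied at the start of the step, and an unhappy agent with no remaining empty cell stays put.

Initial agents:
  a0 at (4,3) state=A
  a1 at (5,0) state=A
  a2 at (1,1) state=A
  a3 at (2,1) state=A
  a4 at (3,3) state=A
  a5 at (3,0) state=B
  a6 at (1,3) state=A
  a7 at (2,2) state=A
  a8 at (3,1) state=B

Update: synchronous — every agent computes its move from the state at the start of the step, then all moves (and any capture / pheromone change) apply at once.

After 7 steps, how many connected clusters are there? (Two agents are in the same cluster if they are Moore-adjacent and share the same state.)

2

t=1: a0@(4,3):A a1@(5,0):A a2@(1,1):A a3@(2,1):A a4@(3,3):A a5@(0,0):B a6@(1,3):A a7@(2,2):A a8@(0,1):B
t=2: a0@(4,3):A a1@(0,2):A a2@(1,1):A a3@(2,1):A a4@(3,3):A a5@(0,3):B a6@(1,3):A a7@(2,2):A a8@(1,0):B
t=3: a0@(4,3):A a1@(0,2):A a2@(1,1):A a3@(2,1):A a4@(3,3):A a5@(0,0):B a6@(1,3):A a7@(2,2):A a8@(0,1):B
t=4: a0@(4,3):A a1@(0,2):A a2@(1,1):A a3@(2,1):A a4@(3,3):A a5@(0,3):B a6@(1,3):A a7@(2,2):A a8@(1,0):B
t=5: a0@(4,3):A a1@(0,2):A a2@(1,1):A a3@(2,1):A a4@(3,3):A a5@(0,0):B a6@(1,3):A a7@(2,2):A a8@(0,1):B
t=6: a0@(4,3):A a1@(0,2):A a2@(1,1):A a3@(2,1):A a4@(3,3):A a5@(0,3):B a6@(1,3):A a7@(2,2):A a8@(1,0):B
t=7: a0@(4,3):A a1@(0,2):A a2@(1,1):A a3@(2,1):A a4@(3,3):A a5@(0,0):B a6@(1,3):A a7@(2,2):A a8@(0,1):B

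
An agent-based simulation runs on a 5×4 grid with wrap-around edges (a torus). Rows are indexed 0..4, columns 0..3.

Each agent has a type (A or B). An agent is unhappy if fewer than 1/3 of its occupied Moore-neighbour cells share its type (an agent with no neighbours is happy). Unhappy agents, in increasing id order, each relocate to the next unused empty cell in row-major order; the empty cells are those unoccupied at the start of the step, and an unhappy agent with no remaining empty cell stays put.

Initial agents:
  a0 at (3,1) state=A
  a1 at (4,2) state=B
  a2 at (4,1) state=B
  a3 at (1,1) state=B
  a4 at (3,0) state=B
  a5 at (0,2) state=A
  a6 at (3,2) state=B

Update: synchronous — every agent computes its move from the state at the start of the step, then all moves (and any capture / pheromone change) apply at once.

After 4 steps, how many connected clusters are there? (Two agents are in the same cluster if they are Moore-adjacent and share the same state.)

t=1: a0@(0,0):A a1@(4,2):B a2@(4,1):B a3@(0,1):B a4@(3,0):B a5@(0,3):A a6@(3,2):B
t=2: (unchanged — steady state)

2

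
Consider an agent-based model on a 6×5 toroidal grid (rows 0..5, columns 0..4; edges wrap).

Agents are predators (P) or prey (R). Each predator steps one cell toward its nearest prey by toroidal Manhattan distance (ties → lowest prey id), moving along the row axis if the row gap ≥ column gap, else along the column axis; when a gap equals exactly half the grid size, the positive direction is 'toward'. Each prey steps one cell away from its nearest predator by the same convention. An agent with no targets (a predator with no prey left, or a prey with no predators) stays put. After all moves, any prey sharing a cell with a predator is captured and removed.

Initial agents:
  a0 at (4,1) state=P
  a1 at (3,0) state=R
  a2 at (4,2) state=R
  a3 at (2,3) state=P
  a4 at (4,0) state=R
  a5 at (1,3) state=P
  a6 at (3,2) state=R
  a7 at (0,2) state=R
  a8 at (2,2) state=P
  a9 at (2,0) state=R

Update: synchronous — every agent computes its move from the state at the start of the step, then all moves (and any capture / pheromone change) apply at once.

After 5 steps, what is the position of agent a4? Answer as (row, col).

(4, 3)

t=1: a0@(4,2):P a1@(2,0):R a2@(4,3):R a3@(3,3):P a4@(4,4):R a5@(0,3):P a7@(5,2):R a8@(3,2):P a9@(2,1):R
t=2: a0@(4,3):P a1@(2,1):R a2@(4,4):R a3@(4,3):P a4@(4,0):R a5@(5,3):P a7@(0,2):R a8@(4,2):P a9@(1,1):R
t=3: a0@(4,4):P a1@(1,1):R a2@(4,0):R a3@(4,4):P a4@(4,1):R a5@(4,3):P a7@(1,2):R a8@(4,3):P a9@(2,1):R
t=4: a0@(4,0):P a1@(0,1):R a2@(4,1):R a3@(4,0):P a4@(4,2):R a5@(4,4):P a7@(0,2):R a8@(4,4):P a9@(1,1):R
t=5: a0@(4,1):P a1@(1,1):R a2@(4,2):R a3@(4,1):P a4@(4,3):R a5@(4,0):P a7@(1,2):R a8@(4,0):P a9@(0,1):R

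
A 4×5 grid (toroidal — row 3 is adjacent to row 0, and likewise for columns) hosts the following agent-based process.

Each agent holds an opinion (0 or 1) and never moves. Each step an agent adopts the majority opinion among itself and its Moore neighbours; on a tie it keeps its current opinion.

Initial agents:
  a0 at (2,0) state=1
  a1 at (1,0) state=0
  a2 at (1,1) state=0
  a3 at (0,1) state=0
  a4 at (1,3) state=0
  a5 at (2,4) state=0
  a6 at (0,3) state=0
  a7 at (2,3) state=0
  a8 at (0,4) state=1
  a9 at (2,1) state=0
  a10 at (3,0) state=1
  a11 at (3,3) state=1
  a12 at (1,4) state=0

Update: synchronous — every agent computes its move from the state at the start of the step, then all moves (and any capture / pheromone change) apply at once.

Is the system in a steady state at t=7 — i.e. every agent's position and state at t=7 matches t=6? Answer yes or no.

t=1: a0@(2,0):0 a1@(1,0):0 a2@(1,1):0 a3@(0,1):0 a4@(1,3):0 a5@(2,4):0 a6@(0,3):0 a7@(2,3):0 a8@(0,4):0 a9@(2,1):0 a10@(3,0):1 a11@(3,3):0 a12@(1,4):0
t=2: a0@(2,0):0 a1@(1,0):0 a2@(1,1):0 a3@(0,1):0 a4@(1,3):0 a5@(2,4):0 a6@(0,3):0 a7@(2,3):0 a8@(0,4):0 a9@(2,1):0 a10@(3,0):0 a11@(3,3):0 a12@(1,4):0
t=3: (unchanged — steady state)

yes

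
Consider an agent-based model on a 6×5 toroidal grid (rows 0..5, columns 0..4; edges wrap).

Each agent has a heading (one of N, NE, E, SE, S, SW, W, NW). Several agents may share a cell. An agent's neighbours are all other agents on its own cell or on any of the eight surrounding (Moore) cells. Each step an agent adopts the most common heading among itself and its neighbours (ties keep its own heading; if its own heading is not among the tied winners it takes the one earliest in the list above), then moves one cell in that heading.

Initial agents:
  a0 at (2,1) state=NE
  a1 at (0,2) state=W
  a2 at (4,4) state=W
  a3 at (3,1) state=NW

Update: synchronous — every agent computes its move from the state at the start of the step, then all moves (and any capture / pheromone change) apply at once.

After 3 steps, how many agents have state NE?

t=1: a0@(1,2):NE a1@(0,1):W a2@(4,3):W a3@(2,0):NW
t=2: a0@(0,3):NE a1@(0,0):W a2@(4,2):W a3@(1,4):NW
t=3: a0@(5,4):NE a1@(0,4):W a2@(4,1):W a3@(0,3):NW

1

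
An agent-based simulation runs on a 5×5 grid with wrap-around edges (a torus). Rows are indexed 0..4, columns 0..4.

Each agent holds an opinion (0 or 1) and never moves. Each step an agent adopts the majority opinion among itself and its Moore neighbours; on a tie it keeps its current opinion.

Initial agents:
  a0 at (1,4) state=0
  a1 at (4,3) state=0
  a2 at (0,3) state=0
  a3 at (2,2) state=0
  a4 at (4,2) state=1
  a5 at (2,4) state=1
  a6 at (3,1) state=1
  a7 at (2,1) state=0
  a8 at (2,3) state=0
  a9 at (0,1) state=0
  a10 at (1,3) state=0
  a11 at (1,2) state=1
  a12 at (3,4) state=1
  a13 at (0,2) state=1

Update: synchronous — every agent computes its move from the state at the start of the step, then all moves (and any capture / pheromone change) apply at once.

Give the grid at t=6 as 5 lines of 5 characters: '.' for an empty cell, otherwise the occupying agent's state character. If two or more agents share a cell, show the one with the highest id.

t=1: a0@(1,4):0 a1@(4,3):1 a2@(0,3):0 a3@(2,2):0 a4@(4,2):1 a5@(2,4):0 a6@(3,1):1 a7@(2,1):0 a8@(2,3):0 a9@(0,1):1 a10@(1,3):0 a11@(1,2):0 a12@(3,4):1 a13@(0,2):0
t=2: (unchanged — steady state)

.100.
..000
.0000
.1..1
..11.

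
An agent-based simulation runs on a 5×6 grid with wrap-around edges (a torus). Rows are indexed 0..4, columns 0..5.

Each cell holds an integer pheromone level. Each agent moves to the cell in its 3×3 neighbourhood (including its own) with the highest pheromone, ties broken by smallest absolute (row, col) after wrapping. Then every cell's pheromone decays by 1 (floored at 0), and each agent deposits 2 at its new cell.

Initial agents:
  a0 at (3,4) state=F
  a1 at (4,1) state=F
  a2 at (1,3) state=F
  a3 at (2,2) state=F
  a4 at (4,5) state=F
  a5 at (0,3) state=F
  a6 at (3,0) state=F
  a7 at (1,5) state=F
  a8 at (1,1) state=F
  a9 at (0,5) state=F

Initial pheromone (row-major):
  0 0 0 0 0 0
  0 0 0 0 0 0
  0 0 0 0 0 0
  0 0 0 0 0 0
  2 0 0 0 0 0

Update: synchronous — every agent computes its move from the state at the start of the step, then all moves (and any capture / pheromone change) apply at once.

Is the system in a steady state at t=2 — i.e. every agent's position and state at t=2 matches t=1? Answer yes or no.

t=1: a0@(2,3) a1@(4,0) a2@(0,2) a3@(1,1) a4@(4,0) a5@(0,2) a6@(4,0) a7@(0,0) a8@(0,0) a9@(4,0) | pheromone: 4 0 4 0 0 0 / 0 2 0 0 0 0 / 0 0 0 2 0 0 / 0 0 0 0 0 0 / 9 0 0 0 0 0
t=2: a0@(2,3) a1@(4,0) a2@(0,2) a3@(0,0) a4@(4,0) a5@(0,2) a6@(4,0) a7@(4,0) a8@(4,0) a9@(4,0) | pheromone: 5 0 7 0 0 0 / 0 1 0 0 0 0 / 0 0 0 3 0 0 / 0 0 0 0 0 0 / 20 0 0 0 0 0

no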